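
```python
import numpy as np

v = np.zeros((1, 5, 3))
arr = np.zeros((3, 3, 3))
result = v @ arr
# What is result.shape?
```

(3, 5, 3)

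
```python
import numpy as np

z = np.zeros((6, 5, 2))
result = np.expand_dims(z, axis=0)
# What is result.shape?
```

(1, 6, 5, 2)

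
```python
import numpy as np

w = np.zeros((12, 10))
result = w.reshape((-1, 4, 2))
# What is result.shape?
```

(15, 4, 2)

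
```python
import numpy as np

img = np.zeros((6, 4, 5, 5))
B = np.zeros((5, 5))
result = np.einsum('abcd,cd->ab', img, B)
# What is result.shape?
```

(6, 4)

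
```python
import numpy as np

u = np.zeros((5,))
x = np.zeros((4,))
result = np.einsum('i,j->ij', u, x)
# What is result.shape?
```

(5, 4)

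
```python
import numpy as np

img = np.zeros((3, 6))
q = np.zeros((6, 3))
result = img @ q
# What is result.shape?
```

(3, 3)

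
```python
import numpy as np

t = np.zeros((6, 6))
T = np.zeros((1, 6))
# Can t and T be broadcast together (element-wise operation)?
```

Yes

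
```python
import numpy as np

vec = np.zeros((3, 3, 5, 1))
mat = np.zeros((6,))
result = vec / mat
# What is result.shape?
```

(3, 3, 5, 6)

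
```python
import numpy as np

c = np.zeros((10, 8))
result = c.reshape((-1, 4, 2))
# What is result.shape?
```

(10, 4, 2)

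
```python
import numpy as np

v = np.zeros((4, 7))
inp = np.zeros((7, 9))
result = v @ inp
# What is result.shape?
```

(4, 9)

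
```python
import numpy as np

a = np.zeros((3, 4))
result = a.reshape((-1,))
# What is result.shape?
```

(12,)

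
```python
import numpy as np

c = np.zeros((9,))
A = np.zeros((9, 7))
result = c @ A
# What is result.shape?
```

(7,)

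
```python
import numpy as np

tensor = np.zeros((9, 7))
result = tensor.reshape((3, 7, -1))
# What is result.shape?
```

(3, 7, 3)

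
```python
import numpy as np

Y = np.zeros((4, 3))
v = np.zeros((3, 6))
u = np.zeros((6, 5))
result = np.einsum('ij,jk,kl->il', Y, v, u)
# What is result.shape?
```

(4, 5)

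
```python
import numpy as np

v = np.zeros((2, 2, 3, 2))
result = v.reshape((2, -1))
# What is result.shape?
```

(2, 12)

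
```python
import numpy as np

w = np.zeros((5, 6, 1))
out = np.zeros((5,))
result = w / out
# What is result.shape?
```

(5, 6, 5)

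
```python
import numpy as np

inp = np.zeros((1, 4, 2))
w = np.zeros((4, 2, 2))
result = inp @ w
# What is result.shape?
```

(4, 4, 2)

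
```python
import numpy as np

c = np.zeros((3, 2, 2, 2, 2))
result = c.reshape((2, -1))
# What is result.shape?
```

(2, 24)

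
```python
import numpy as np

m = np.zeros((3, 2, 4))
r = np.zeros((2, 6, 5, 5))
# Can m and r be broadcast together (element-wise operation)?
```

No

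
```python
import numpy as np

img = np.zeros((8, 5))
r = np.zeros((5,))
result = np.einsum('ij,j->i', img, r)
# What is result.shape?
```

(8,)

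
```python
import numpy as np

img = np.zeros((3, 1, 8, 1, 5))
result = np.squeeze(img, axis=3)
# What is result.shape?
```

(3, 1, 8, 5)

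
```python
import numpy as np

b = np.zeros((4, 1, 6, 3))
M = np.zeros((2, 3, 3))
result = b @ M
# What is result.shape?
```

(4, 2, 6, 3)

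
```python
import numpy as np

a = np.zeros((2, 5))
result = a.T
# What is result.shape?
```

(5, 2)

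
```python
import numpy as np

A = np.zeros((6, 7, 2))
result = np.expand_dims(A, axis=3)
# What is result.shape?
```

(6, 7, 2, 1)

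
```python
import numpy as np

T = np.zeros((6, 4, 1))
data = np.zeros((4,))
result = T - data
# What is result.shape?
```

(6, 4, 4)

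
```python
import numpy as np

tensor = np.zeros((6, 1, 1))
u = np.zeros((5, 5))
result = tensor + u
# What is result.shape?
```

(6, 5, 5)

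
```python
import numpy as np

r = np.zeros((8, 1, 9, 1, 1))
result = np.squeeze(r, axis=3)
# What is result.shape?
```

(8, 1, 9, 1)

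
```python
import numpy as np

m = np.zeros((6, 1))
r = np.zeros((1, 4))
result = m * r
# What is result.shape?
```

(6, 4)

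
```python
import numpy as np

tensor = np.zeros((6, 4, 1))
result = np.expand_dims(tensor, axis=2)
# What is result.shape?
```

(6, 4, 1, 1)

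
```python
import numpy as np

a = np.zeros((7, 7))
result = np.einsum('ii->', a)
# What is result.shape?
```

()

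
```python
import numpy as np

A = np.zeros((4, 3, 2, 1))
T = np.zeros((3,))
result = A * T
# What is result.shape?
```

(4, 3, 2, 3)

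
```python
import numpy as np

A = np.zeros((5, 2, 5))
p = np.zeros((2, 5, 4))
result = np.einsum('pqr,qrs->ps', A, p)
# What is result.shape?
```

(5, 4)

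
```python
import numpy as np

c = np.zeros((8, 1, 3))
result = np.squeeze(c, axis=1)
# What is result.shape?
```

(8, 3)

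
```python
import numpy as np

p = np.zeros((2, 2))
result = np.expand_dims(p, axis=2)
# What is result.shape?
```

(2, 2, 1)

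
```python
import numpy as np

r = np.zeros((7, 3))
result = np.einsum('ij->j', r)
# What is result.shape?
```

(3,)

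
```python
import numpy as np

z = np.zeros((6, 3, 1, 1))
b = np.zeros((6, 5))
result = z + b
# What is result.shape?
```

(6, 3, 6, 5)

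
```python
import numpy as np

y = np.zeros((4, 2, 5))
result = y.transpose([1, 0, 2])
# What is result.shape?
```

(2, 4, 5)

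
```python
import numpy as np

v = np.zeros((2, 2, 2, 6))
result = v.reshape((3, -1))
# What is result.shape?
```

(3, 16)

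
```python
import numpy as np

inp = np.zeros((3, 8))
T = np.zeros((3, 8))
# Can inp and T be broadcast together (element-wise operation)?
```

Yes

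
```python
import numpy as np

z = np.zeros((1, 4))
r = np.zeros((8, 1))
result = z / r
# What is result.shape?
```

(8, 4)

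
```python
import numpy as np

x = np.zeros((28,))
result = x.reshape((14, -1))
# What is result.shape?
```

(14, 2)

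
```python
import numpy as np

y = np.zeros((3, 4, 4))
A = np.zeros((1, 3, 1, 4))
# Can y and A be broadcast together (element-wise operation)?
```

Yes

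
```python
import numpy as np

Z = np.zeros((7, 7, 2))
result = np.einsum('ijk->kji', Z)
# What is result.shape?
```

(2, 7, 7)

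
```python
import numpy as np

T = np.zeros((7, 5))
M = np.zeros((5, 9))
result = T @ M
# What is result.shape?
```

(7, 9)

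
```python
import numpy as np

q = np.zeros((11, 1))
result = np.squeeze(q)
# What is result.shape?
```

(11,)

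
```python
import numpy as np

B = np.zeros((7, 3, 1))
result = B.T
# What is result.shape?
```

(1, 3, 7)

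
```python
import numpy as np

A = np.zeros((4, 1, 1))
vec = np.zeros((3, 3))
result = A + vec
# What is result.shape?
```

(4, 3, 3)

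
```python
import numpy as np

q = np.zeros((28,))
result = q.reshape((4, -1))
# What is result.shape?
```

(4, 7)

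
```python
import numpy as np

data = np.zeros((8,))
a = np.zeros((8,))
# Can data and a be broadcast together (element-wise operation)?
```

Yes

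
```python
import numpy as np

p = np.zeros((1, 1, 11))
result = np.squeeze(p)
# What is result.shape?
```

(11,)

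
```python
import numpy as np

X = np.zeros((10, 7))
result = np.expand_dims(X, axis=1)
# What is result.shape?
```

(10, 1, 7)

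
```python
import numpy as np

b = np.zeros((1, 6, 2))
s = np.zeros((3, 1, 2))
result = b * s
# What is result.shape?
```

(3, 6, 2)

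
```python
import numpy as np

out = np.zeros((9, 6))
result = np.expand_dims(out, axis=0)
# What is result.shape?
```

(1, 9, 6)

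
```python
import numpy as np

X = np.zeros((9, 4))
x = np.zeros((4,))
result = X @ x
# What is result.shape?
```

(9,)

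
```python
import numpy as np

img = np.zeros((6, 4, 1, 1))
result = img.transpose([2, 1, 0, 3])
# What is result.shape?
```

(1, 4, 6, 1)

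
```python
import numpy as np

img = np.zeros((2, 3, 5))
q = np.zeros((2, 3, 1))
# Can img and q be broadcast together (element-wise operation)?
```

Yes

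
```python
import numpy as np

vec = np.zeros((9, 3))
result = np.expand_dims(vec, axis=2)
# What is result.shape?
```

(9, 3, 1)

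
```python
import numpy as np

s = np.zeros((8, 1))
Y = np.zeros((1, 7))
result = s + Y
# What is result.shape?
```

(8, 7)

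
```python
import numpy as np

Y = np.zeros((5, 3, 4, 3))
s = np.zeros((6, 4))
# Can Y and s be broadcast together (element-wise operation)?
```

No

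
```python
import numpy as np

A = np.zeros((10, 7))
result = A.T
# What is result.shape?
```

(7, 10)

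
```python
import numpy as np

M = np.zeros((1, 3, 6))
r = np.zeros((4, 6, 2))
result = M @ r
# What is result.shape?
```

(4, 3, 2)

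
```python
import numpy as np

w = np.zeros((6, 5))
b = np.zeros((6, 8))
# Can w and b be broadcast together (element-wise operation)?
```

No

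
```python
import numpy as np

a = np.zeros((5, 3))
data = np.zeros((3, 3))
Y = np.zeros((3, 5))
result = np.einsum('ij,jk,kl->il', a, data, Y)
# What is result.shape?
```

(5, 5)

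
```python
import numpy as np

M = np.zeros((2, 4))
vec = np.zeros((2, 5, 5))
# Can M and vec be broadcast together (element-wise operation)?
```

No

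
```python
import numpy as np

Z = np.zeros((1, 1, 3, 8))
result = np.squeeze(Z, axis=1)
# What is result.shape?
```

(1, 3, 8)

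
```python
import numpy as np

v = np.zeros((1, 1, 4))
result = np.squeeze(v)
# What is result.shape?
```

(4,)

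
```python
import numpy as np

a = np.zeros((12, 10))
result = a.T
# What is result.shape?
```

(10, 12)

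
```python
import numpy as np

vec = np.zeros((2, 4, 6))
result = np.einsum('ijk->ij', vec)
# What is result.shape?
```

(2, 4)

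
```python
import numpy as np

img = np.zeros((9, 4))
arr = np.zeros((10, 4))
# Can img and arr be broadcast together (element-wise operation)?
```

No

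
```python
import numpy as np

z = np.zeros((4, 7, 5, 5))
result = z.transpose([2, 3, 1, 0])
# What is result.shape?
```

(5, 5, 7, 4)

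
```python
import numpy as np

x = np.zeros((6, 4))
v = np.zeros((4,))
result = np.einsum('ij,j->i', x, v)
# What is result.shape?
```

(6,)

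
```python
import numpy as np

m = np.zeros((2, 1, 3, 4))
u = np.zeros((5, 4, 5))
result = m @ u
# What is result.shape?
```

(2, 5, 3, 5)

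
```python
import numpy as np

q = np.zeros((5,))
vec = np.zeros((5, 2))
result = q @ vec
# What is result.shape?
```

(2,)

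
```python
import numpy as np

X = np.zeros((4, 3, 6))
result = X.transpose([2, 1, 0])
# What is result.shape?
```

(6, 3, 4)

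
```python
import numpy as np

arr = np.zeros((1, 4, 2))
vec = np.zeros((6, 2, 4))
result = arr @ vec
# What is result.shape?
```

(6, 4, 4)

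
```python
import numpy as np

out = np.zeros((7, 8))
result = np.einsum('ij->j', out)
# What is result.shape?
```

(8,)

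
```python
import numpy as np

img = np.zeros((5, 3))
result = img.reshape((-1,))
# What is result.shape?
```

(15,)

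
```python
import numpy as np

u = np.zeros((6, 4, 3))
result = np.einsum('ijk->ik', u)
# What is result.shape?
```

(6, 3)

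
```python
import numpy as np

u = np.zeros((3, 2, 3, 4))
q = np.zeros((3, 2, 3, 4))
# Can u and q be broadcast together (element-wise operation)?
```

Yes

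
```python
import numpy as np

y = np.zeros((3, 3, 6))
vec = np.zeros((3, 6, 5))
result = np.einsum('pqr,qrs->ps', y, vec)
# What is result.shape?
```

(3, 5)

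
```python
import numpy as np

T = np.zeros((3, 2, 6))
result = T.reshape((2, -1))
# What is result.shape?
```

(2, 18)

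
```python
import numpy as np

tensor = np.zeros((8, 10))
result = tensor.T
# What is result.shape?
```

(10, 8)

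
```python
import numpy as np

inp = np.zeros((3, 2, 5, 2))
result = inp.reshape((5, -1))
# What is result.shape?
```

(5, 12)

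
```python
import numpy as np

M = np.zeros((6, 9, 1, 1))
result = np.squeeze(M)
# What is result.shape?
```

(6, 9)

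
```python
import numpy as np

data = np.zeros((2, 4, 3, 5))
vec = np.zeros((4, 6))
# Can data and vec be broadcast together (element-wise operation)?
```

No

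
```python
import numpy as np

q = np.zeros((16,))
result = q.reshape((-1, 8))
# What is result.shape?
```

(2, 8)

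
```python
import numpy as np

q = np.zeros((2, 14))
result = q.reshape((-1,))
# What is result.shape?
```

(28,)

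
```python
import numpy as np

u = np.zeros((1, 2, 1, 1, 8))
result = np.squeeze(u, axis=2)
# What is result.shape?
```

(1, 2, 1, 8)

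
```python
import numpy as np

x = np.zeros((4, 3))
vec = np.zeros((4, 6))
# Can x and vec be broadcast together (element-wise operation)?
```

No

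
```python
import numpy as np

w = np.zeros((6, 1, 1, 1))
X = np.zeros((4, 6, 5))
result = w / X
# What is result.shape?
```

(6, 4, 6, 5)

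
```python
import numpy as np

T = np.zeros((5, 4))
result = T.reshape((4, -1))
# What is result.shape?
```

(4, 5)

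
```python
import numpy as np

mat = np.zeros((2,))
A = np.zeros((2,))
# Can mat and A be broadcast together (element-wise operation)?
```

Yes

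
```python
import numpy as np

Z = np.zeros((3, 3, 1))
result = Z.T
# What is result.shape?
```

(1, 3, 3)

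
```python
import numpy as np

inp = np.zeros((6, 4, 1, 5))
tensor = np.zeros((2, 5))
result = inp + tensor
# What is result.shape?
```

(6, 4, 2, 5)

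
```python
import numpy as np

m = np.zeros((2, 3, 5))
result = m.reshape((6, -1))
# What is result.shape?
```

(6, 5)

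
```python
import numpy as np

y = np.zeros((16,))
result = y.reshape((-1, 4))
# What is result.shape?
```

(4, 4)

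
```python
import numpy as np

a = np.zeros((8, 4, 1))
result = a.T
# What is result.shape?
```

(1, 4, 8)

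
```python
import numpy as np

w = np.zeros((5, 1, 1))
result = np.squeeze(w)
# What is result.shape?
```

(5,)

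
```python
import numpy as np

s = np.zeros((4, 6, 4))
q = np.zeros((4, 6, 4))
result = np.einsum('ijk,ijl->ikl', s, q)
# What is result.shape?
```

(4, 4, 4)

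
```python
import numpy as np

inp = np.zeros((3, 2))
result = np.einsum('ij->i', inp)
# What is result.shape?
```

(3,)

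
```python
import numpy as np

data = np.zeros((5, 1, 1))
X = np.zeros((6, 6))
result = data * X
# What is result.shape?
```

(5, 6, 6)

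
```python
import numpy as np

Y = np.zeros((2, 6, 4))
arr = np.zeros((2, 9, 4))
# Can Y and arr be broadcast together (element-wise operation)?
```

No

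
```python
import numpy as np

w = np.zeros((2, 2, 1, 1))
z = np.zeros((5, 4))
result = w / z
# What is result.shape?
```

(2, 2, 5, 4)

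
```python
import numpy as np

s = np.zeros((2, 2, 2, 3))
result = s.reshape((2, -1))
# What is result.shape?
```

(2, 12)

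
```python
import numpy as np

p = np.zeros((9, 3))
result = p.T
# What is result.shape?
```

(3, 9)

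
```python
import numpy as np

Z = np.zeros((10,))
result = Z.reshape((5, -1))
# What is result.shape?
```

(5, 2)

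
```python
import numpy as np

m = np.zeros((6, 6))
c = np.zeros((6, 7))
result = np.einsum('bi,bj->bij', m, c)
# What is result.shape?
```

(6, 6, 7)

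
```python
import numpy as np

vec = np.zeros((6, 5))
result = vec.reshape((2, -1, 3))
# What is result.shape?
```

(2, 5, 3)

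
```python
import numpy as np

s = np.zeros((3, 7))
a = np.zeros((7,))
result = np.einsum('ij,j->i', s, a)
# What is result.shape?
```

(3,)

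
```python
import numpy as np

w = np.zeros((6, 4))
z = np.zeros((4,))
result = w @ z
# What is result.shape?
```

(6,)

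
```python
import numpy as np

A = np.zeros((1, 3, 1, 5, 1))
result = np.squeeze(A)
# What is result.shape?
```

(3, 5)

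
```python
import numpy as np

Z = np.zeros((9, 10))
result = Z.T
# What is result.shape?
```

(10, 9)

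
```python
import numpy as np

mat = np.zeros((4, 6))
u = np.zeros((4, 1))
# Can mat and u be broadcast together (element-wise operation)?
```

Yes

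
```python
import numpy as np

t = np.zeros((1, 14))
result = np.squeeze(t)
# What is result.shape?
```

(14,)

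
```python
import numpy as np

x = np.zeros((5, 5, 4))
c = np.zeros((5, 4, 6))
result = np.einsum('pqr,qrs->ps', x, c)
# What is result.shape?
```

(5, 6)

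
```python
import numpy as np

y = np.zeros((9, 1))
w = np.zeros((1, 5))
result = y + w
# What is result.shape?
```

(9, 5)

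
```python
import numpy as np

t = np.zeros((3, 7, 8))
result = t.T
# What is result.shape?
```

(8, 7, 3)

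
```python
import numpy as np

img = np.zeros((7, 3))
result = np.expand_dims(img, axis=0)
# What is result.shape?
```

(1, 7, 3)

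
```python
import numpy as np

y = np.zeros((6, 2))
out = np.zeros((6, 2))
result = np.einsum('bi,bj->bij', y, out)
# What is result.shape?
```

(6, 2, 2)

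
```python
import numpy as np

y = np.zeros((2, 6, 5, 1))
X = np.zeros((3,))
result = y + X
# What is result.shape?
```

(2, 6, 5, 3)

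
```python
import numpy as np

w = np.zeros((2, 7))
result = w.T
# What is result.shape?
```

(7, 2)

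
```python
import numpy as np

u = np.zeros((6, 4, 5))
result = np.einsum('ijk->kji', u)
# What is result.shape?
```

(5, 4, 6)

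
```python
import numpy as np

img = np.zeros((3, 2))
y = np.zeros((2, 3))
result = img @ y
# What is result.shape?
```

(3, 3)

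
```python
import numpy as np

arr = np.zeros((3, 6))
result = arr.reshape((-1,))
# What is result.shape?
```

(18,)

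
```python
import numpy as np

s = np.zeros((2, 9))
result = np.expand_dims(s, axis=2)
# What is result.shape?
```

(2, 9, 1)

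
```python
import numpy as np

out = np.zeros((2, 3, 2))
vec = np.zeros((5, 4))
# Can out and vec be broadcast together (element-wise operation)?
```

No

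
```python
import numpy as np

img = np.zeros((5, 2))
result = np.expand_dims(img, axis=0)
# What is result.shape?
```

(1, 5, 2)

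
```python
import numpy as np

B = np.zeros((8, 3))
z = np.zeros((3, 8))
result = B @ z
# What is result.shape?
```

(8, 8)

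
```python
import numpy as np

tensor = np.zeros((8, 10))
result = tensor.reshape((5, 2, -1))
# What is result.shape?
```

(5, 2, 8)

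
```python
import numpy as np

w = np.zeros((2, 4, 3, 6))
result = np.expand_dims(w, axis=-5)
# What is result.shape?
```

(1, 2, 4, 3, 6)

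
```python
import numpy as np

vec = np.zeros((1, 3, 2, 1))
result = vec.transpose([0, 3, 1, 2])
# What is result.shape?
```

(1, 1, 3, 2)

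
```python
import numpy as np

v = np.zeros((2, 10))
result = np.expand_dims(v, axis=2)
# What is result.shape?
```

(2, 10, 1)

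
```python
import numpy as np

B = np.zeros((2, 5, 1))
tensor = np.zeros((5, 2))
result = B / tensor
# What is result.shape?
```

(2, 5, 2)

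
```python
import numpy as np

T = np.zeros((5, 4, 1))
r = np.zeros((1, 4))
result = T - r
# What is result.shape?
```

(5, 4, 4)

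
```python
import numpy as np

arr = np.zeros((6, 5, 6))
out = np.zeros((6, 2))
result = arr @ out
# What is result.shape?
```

(6, 5, 2)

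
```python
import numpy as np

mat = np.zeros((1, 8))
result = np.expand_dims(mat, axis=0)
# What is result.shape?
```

(1, 1, 8)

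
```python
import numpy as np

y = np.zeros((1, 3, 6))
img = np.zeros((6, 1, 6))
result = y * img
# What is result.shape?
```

(6, 3, 6)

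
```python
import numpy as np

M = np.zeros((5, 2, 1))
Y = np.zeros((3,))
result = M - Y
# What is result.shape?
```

(5, 2, 3)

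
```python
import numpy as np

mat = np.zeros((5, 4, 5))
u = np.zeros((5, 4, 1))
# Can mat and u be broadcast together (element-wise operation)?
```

Yes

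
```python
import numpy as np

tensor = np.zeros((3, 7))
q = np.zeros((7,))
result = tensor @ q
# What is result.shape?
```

(3,)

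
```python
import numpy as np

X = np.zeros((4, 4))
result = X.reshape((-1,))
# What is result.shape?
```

(16,)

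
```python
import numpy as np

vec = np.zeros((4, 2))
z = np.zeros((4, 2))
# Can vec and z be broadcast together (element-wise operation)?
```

Yes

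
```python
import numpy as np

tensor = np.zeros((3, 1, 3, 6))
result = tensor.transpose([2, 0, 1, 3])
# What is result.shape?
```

(3, 3, 1, 6)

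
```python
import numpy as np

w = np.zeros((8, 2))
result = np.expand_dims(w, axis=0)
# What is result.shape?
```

(1, 8, 2)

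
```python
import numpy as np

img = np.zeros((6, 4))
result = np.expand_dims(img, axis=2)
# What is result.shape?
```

(6, 4, 1)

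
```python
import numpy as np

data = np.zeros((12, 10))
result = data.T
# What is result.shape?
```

(10, 12)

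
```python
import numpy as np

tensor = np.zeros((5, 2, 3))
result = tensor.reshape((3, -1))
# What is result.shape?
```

(3, 10)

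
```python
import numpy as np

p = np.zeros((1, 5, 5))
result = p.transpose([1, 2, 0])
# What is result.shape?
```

(5, 5, 1)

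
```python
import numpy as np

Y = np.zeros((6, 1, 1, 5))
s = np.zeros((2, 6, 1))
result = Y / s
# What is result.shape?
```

(6, 2, 6, 5)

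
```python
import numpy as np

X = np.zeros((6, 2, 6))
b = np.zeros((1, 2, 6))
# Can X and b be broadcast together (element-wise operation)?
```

Yes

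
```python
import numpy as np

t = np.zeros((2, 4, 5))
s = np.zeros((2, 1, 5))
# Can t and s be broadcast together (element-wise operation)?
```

Yes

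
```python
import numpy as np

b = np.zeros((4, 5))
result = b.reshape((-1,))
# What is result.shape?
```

(20,)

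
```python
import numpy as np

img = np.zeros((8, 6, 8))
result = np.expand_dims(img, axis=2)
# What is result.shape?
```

(8, 6, 1, 8)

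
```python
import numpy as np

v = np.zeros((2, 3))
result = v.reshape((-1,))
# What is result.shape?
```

(6,)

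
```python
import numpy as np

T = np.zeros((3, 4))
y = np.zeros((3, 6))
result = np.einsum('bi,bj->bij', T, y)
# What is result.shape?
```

(3, 4, 6)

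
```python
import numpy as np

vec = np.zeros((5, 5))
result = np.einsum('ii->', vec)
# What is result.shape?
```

()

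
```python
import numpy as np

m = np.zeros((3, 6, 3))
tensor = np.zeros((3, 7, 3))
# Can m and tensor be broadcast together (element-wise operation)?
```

No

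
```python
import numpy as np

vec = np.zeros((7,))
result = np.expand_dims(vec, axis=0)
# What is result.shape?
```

(1, 7)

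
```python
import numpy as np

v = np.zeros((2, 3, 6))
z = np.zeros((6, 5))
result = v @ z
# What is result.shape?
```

(2, 3, 5)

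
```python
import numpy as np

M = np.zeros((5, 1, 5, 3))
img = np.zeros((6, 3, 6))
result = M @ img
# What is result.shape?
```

(5, 6, 5, 6)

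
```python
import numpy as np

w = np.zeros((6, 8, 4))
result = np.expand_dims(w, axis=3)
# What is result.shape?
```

(6, 8, 4, 1)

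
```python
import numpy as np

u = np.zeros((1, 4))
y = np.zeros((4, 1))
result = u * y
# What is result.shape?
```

(4, 4)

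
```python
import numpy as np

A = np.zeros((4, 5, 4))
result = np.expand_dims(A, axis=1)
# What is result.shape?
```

(4, 1, 5, 4)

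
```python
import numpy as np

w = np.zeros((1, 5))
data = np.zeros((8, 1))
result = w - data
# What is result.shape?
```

(8, 5)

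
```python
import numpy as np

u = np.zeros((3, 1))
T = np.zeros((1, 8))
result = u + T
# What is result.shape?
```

(3, 8)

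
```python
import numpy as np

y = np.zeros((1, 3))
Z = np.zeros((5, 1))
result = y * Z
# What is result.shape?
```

(5, 3)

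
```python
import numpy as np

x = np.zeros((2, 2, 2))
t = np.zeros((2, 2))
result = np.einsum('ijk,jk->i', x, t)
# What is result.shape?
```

(2,)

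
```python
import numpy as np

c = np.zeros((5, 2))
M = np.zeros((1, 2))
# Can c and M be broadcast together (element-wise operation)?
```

Yes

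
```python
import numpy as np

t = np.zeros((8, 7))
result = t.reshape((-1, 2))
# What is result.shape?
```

(28, 2)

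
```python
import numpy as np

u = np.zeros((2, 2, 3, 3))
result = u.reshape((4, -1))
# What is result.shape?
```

(4, 9)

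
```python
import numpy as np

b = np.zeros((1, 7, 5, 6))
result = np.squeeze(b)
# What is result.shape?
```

(7, 5, 6)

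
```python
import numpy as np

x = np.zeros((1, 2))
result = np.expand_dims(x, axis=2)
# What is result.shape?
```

(1, 2, 1)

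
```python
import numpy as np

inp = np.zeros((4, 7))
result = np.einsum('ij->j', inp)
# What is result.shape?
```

(7,)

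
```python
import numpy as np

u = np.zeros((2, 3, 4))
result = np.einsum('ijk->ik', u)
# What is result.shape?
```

(2, 4)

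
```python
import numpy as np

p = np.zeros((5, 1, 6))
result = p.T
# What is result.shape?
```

(6, 1, 5)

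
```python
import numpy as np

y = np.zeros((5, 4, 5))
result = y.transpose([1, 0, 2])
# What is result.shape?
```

(4, 5, 5)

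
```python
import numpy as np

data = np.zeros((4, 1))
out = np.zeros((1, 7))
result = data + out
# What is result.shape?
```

(4, 7)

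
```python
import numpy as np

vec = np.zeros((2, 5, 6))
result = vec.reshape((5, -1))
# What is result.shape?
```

(5, 12)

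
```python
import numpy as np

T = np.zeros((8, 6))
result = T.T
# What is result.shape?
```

(6, 8)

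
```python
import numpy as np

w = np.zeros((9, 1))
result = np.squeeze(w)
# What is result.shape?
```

(9,)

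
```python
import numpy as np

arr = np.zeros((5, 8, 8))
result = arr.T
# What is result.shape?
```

(8, 8, 5)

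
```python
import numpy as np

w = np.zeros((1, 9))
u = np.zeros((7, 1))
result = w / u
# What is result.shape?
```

(7, 9)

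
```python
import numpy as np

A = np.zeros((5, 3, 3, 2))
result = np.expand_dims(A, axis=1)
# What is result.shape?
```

(5, 1, 3, 3, 2)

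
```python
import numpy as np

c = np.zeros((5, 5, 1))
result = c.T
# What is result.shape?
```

(1, 5, 5)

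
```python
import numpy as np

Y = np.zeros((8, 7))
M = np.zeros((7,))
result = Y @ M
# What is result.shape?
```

(8,)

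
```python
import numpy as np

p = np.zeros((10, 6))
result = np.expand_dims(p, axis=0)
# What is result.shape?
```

(1, 10, 6)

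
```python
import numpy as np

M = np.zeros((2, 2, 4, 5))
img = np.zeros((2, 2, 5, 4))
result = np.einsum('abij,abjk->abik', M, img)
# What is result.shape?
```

(2, 2, 4, 4)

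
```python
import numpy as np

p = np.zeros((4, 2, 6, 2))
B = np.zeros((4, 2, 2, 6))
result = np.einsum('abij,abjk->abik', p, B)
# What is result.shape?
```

(4, 2, 6, 6)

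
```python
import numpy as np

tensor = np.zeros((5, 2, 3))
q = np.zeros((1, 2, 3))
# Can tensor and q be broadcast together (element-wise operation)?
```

Yes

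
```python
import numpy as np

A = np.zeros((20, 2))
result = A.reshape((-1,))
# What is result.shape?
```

(40,)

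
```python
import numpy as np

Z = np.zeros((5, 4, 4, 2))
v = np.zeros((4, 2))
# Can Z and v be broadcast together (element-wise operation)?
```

Yes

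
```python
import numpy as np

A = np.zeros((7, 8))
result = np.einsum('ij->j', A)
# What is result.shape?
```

(8,)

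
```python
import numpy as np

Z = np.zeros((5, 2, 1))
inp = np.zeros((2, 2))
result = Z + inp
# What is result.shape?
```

(5, 2, 2)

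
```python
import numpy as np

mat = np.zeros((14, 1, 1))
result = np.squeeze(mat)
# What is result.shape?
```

(14,)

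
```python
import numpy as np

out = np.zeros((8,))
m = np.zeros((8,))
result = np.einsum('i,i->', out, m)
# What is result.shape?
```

()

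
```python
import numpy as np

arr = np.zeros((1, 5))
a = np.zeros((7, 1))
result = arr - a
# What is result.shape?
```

(7, 5)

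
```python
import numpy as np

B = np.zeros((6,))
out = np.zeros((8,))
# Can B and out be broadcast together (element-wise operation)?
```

No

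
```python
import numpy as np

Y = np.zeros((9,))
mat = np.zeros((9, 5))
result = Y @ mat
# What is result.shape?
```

(5,)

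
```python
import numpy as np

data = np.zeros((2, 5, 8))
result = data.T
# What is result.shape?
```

(8, 5, 2)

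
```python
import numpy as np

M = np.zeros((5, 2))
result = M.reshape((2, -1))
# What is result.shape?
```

(2, 5)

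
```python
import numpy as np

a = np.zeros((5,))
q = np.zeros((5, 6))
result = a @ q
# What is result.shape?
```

(6,)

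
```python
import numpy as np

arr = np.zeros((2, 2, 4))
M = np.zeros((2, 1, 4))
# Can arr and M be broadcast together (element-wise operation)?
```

Yes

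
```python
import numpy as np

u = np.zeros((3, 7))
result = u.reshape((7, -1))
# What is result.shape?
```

(7, 3)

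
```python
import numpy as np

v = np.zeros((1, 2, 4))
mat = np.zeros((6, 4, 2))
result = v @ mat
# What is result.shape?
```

(6, 2, 2)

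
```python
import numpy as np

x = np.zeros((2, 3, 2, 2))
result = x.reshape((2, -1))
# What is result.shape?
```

(2, 12)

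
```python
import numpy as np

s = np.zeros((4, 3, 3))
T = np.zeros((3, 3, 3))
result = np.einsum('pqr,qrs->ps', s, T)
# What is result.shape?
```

(4, 3)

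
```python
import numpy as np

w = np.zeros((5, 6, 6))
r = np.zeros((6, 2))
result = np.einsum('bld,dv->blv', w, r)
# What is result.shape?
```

(5, 6, 2)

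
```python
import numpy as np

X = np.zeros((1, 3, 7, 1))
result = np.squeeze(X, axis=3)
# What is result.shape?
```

(1, 3, 7)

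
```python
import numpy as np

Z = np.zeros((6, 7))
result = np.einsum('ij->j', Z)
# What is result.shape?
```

(7,)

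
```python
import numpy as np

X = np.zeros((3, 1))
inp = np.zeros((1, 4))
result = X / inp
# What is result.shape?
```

(3, 4)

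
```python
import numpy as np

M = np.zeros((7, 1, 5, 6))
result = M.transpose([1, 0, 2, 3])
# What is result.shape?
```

(1, 7, 5, 6)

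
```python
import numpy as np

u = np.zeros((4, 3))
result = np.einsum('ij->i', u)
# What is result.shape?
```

(4,)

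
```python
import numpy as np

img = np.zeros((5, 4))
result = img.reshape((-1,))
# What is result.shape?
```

(20,)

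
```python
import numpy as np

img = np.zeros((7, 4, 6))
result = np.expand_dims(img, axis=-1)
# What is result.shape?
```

(7, 4, 6, 1)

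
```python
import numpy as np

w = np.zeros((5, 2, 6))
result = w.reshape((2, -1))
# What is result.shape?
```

(2, 30)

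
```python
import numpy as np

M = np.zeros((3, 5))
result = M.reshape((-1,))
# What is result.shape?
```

(15,)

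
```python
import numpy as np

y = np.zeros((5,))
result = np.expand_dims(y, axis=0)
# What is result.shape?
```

(1, 5)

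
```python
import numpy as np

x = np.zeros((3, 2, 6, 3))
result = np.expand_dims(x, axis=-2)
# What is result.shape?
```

(3, 2, 6, 1, 3)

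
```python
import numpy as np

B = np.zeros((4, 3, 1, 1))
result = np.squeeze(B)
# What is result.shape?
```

(4, 3)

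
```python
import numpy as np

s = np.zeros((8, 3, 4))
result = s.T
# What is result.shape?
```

(4, 3, 8)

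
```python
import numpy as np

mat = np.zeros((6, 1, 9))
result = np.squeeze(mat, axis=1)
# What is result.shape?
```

(6, 9)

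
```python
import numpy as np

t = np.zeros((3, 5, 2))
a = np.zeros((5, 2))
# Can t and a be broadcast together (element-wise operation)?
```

Yes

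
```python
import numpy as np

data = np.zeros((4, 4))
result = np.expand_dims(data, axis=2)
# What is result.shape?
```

(4, 4, 1)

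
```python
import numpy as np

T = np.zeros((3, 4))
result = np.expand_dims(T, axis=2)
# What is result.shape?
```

(3, 4, 1)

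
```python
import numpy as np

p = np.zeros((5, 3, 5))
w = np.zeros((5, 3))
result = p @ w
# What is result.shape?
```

(5, 3, 3)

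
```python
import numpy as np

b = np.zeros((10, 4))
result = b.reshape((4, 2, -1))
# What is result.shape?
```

(4, 2, 5)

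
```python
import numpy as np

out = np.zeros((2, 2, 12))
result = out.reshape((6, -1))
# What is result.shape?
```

(6, 8)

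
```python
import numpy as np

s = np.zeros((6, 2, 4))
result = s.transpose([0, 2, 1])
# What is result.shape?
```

(6, 4, 2)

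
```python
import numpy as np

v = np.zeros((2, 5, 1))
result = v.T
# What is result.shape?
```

(1, 5, 2)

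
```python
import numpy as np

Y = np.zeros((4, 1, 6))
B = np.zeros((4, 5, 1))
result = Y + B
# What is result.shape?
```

(4, 5, 6)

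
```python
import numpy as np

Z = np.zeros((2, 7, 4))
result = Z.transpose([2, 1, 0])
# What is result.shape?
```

(4, 7, 2)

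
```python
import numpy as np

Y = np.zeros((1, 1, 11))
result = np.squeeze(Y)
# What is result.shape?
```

(11,)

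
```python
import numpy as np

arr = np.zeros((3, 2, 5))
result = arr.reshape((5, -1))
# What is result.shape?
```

(5, 6)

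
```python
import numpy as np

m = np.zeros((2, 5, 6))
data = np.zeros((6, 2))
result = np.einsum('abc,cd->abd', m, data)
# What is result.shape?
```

(2, 5, 2)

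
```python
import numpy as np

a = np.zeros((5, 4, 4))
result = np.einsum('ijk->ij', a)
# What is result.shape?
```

(5, 4)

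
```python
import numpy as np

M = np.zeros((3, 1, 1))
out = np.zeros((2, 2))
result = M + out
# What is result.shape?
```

(3, 2, 2)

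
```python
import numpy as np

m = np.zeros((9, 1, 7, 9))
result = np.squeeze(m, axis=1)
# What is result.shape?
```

(9, 7, 9)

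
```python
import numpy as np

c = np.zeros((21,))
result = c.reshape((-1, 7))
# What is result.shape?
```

(3, 7)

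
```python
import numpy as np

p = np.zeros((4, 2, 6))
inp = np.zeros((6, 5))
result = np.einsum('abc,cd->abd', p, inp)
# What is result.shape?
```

(4, 2, 5)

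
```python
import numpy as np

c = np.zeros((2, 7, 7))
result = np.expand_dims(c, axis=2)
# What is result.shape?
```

(2, 7, 1, 7)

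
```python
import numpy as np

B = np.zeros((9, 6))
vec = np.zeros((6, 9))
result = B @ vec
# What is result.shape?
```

(9, 9)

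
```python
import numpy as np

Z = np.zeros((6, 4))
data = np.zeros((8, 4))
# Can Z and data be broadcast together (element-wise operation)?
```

No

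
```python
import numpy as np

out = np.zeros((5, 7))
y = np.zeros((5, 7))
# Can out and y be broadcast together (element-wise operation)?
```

Yes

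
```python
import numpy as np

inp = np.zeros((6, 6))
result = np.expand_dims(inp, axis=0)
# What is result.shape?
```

(1, 6, 6)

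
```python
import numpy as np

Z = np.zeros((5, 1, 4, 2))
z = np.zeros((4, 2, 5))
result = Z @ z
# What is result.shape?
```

(5, 4, 4, 5)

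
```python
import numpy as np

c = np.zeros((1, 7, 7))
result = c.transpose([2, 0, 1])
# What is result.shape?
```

(7, 1, 7)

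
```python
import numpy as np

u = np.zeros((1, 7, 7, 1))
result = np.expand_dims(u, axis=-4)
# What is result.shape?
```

(1, 1, 7, 7, 1)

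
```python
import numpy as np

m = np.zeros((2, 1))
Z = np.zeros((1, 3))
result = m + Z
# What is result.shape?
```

(2, 3)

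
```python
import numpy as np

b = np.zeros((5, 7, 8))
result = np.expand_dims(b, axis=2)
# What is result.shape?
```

(5, 7, 1, 8)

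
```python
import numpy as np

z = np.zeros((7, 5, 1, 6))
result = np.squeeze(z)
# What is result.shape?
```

(7, 5, 6)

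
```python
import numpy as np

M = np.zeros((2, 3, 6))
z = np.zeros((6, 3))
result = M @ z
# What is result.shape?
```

(2, 3, 3)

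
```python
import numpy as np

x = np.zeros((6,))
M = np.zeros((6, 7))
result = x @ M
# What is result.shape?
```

(7,)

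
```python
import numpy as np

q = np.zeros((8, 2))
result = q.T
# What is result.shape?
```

(2, 8)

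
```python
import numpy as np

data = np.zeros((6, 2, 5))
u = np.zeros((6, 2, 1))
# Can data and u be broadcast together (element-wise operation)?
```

Yes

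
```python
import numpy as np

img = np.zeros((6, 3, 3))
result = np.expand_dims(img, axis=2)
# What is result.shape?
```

(6, 3, 1, 3)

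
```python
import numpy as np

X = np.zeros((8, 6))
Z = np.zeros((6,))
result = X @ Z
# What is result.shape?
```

(8,)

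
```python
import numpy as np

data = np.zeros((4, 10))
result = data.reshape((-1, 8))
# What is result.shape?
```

(5, 8)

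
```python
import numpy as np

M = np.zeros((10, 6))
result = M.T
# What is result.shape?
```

(6, 10)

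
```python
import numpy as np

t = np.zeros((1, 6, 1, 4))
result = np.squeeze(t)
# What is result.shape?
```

(6, 4)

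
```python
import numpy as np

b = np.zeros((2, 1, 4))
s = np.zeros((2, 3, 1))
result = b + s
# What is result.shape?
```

(2, 3, 4)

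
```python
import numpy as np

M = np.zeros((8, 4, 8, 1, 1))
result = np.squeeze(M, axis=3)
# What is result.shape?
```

(8, 4, 8, 1)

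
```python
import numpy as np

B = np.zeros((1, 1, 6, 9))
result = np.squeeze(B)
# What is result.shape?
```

(6, 9)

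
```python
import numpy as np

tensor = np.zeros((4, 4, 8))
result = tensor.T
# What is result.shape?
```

(8, 4, 4)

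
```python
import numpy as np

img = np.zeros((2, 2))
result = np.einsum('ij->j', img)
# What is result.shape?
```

(2,)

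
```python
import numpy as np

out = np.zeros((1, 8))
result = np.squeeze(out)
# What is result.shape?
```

(8,)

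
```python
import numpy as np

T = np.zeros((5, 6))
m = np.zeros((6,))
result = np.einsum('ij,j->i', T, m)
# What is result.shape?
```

(5,)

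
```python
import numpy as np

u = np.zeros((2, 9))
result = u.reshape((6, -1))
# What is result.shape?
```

(6, 3)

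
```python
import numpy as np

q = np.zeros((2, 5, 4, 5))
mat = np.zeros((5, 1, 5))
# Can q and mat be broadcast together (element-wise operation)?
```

Yes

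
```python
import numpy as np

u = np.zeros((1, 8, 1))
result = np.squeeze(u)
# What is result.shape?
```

(8,)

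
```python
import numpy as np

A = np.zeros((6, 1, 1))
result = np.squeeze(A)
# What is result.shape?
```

(6,)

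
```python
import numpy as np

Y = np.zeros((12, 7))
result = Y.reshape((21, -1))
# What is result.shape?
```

(21, 4)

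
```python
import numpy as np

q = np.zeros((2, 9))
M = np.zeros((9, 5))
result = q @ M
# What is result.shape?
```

(2, 5)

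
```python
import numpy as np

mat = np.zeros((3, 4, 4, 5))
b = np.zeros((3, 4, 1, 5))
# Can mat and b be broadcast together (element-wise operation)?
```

Yes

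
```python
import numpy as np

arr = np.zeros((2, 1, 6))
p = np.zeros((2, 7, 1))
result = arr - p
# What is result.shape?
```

(2, 7, 6)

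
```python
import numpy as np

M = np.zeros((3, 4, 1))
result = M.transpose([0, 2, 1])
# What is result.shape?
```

(3, 1, 4)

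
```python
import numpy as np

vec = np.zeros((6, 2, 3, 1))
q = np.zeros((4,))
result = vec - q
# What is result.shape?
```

(6, 2, 3, 4)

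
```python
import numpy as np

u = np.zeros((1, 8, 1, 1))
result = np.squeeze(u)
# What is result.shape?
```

(8,)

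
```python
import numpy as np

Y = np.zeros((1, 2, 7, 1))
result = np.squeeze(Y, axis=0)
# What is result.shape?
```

(2, 7, 1)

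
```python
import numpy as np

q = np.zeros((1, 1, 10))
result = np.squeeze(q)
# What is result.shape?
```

(10,)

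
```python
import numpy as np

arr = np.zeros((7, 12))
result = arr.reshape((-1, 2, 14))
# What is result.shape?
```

(3, 2, 14)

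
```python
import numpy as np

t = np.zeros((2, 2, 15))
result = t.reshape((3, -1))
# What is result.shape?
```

(3, 20)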